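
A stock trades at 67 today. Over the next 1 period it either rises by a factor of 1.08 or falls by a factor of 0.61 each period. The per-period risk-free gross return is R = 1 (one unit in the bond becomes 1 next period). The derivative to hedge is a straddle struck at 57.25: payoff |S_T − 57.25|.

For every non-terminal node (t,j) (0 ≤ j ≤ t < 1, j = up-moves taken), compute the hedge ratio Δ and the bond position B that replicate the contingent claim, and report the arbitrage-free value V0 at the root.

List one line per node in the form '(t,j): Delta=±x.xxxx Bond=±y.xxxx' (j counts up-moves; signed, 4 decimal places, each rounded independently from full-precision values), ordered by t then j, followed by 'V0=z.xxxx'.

(0,0): Delta=-0.0403 Bond=18.0283
V0=15.3262

The replicating-portfolio and risk-neutral prices coincide; use p* = (1−0.61)/(1.08−0.61) = 0.8298 for the latter.
Terminal values V(1,·): V(1,0)=16.3800, V(1,1)=15.1100
  t=0,j=0: stock 67.0000 → up 72.3600 (V=15.1100), down 40.8700 (V=16.3800). Price 15.3262; hedge Δ=-0.0403, bond B=18.0283.
Check: Δ(0,0)·S0 + B(0,0) = 15.3262 = V0.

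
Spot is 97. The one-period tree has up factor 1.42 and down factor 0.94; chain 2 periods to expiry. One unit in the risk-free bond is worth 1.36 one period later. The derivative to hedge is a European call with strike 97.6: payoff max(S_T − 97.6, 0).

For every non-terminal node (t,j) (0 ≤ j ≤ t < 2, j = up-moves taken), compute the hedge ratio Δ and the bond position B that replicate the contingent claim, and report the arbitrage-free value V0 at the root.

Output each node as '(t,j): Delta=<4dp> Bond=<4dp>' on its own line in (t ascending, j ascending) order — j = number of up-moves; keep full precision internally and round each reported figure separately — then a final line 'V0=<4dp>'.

The replicating-portfolio and risk-neutral prices coincide; use p* = (1.36−0.94)/(1.42−0.94) = 0.8750 for the latter.
At expiry t=2: V(2,0)=0.0000, V(2,1)=31.8756, V(2,2)=97.9908
  t=1,j=0: stock 91.1800 → up 129.4756 (V=31.8756), down 85.7092 (V=0.0000). Price 20.5082; hedge Δ=0.7283, bond B=-45.8993.
  t=1,j=1: stock 137.7400 → up 195.5908 (V=97.9908), down 129.4756 (V=31.8756). Price 65.9753; hedge Δ=1.0000, bond B=-71.7647.
  t=0,j=0: stock 97.0000 → up 137.7400 (V=65.9753), down 91.1800 (V=20.5082). Price 44.3323; hedge Δ=0.9765, bond B=-50.3908.
Check: Δ(0,0)·S0 + B(0,0) = 44.3323 = V0.

(0,0): Delta=0.9765 Bond=-50.3908
(1,0): Delta=0.7283 Bond=-45.8993
(1,1): Delta=1.0000 Bond=-71.7647
V0=44.3323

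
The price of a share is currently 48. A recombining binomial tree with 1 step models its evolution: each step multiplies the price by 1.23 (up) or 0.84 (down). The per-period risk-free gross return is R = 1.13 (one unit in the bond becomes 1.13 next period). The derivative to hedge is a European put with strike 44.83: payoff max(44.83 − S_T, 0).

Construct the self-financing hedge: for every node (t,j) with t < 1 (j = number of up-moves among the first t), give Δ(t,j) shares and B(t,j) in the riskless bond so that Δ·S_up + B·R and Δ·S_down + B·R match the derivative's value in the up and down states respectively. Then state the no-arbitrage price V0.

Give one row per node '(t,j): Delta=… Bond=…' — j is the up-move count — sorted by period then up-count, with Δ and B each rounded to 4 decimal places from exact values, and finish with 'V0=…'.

(0,0): Delta=-0.2409 Bond=12.5875
V0=1.0234

Risk-neutral probability p* = (R−d)/(u−d) = (1.13−0.84)/(1.23−0.84) = 0.7436.
Terminal values V(1,·): V(1,0)=4.5100, V(1,1)=0.0000
  t=0,j=0: stock 48.0000 → up 59.0400 (V=0.0000), down 40.3200 (V=4.5100). Price 1.0234; hedge Δ=-0.2409, bond B=12.5875.
Each (Δ,B) replicates both successor values, so the strategy is self-financing and V0 is arbitrage-free.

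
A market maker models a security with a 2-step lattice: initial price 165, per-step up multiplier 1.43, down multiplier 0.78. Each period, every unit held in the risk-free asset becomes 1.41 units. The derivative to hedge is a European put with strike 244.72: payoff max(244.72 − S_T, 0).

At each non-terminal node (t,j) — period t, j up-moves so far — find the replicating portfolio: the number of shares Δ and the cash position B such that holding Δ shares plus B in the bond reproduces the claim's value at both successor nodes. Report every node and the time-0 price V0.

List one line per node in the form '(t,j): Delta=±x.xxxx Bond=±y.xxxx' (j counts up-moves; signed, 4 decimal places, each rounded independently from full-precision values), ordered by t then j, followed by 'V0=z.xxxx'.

(0,0): Delta=-0.4059 Bond=68.8678
(1,0): Delta=-1.0000 Bond=173.5603
(1,1): Delta=-0.3956 Bond=94.6765
V0=1.8892

The replicating-portfolio and risk-neutral prices coincide; use p* = (1.41−0.78)/(1.43−0.78) = 0.9692 for the latter.
Terminal values V(2,·): V(2,0)=144.3340, V(2,1)=60.6790, V(2,2)=0.0000
Node (1,0) S=128.7000: V=(p*·60.6790+(1−p*)·144.3340)/1.41=44.8603; Δ=(60.6790−144.3340)/(184.0410−100.3860)=-1.0000; B=V−Δ·S=173.5603
Node (1,1) S=235.9500: V=(p*·0.0000+(1−p*)·60.6790)/1.41=1.3241; Δ=(0.0000−60.6790)/(337.4085−184.0410)=-0.3956; B=V−Δ·S=94.6765
Node (0,0) S=165.0000: V=(p*·1.3241+(1−p*)·44.8603)/1.41=1.8892; Δ=(1.3241−44.8603)/(235.9500−128.7000)=-0.4059; B=V−Δ·S=68.8678
Each (Δ,B) replicates both successor values, so the strategy is self-financing and V0 is arbitrage-free.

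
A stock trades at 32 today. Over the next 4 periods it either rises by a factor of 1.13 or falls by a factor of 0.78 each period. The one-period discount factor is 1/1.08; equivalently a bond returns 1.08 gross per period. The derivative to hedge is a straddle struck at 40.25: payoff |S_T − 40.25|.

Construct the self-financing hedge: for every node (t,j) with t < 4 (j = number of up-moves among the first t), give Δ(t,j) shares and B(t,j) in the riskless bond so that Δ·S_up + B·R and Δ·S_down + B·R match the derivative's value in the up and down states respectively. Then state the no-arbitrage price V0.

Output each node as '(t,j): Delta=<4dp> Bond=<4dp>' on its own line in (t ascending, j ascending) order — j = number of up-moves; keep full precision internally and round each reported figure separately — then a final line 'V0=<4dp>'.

Since d<R<u, set p* = (R−d)/(u−d) = 0.8571; price each node as the discounted p*-expectation of its children.
Terminal values V(4,·): V(4,0)=28.4052, V(4,1)=23.0902, V(4,2)=15.3903, V(4,3)=4.2353, V(4,4)=11.9252
(3,0): S=15.1857. Δ = (V_up−V_dn)/(S_up−S_dn) = (23.0902−28.4052)/(17.1598−11.8448) = -1.0000. V = [p*·23.0902 + (1−p*)·28.4052]/1.08 = 22.0829. B = V − Δ·S = 37.2685.
(3,1): S=21.9997. Δ = (V_up−V_dn)/(S_up−S_dn) = (15.3903−23.0902)/(24.8597−17.1598) = -1.0000. V = [p*·15.3903 + (1−p*)·23.0902]/1.08 = 15.2688. B = V − Δ·S = 37.2685.
(3,2): S=31.8714. Δ = (V_up−V_dn)/(S_up−S_dn) = (4.2353−15.3903)/(36.0147−24.8597) = -1.0000. V = [p*·4.2353 + (1−p*)·15.3903]/1.08 = 5.3971. B = V − Δ·S = 37.2685.
(3,3): S=46.1727. Δ = (V_up−V_dn)/(S_up−S_dn) = (11.9252−4.2353)/(52.1752−36.0147) = 0.4758. V = [p*·11.9252 + (1−p*)·4.2353]/1.08 = 10.0246. B = V − Δ·S = -11.9464.
(2,0): S=19.4688. Δ = (V_up−V_dn)/(S_up−S_dn) = (15.2688−22.0829)/(21.9997−15.1857) = -1.0000. V = [p*·15.2688 + (1−p*)·22.0829]/1.08 = 15.0391. B = V − Δ·S = 34.5079.
(2,1): S=28.2048. Δ = (V_up−V_dn)/(S_up−S_dn) = (5.3971−15.2688)/(31.8714−21.9997) = -1.0000. V = [p*·5.3971 + (1−p*)·15.2688]/1.08 = 6.3031. B = V − Δ·S = 34.5079.
(2,2): S=40.8608. Δ = (V_up−V_dn)/(S_up−S_dn) = (10.0246−5.3971)/(46.1727−31.8714) = 0.3236. V = [p*·10.0246 + (1−p*)·5.3971]/1.08 = 8.6700. B = V − Δ·S = -4.5516.
(1,0): S=24.9600. Δ = (V_up−V_dn)/(S_up−S_dn) = (6.3031−15.0391)/(28.2048−19.4688) = -1.0000. V = [p*·6.3031 + (1−p*)·15.0391]/1.08 = 6.9917. B = V − Δ·S = 31.9517.
(1,1): S=36.1600. Δ = (V_up−V_dn)/(S_up−S_dn) = (8.6700−6.3031)/(40.8608−28.2048) = 0.1870. V = [p*·8.6700 + (1−p*)·6.3031]/1.08 = 7.7147. B = V − Δ·S = 0.9522.
(0,0): S=32.0000. Δ = (V_up−V_dn)/(S_up−S_dn) = (7.7147−6.9917)/(36.1600−24.9600) = 0.0645. V = [p*·7.7147 + (1−p*)·6.9917]/1.08 = 7.0476. B = V − Δ·S = 4.9821.
Check: Δ(0,0)·S0 + B(0,0) = 7.0476 = V0.

(0,0): Delta=0.0645 Bond=4.9821
(1,0): Delta=-1.0000 Bond=31.9517
(1,1): Delta=0.1870 Bond=0.9522
(2,0): Delta=-1.0000 Bond=34.5079
(2,1): Delta=-1.0000 Bond=34.5079
(2,2): Delta=0.3236 Bond=-4.5516
(3,0): Delta=-1.0000 Bond=37.2685
(3,1): Delta=-1.0000 Bond=37.2685
(3,2): Delta=-1.0000 Bond=37.2685
(3,3): Delta=0.4758 Bond=-11.9464
V0=7.0476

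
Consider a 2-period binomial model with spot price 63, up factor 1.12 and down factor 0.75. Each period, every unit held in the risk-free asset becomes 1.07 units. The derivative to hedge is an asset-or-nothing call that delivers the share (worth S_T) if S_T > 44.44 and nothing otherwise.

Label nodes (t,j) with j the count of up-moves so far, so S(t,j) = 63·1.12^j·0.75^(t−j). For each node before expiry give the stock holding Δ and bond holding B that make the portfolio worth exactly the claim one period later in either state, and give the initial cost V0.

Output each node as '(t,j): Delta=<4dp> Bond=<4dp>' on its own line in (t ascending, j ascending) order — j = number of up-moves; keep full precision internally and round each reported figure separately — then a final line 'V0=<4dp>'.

(0,0): Delta=1.1920 Bond=-12.6614
(1,0): Delta=3.0270 Bond=-100.2526
(1,1): Delta=1.0000 Bond=0.0000
V0=62.4348

Under the risk-neutral measure, an up-move has probability p* = (R−d)/(u−d) = 0.8649 and values discount at R = 1.07.
At expiry t=2: V(2,0)=0.0000, V(2,1)=52.9200, V(2,2)=79.0272
  t=1,j=0: stock 47.2500 → up 52.9200 (V=52.9200), down 35.4375 (V=0.0000). Price 42.7744; hedge Δ=3.0270, bond B=-100.2526.
  t=1,j=1: stock 70.5600 → up 79.0272 (V=79.0272), down 52.9200 (V=52.9200). Price 70.5600; hedge Δ=1.0000, bond B=0.0000.
  t=0,j=0: stock 63.0000 → up 70.5600 (V=70.5600), down 47.2500 (V=42.7744). Price 62.4348; hedge Δ=1.1920, bond B=-12.6614.
Check: Δ(0,0)·S0 + B(0,0) = 62.4348 = V0.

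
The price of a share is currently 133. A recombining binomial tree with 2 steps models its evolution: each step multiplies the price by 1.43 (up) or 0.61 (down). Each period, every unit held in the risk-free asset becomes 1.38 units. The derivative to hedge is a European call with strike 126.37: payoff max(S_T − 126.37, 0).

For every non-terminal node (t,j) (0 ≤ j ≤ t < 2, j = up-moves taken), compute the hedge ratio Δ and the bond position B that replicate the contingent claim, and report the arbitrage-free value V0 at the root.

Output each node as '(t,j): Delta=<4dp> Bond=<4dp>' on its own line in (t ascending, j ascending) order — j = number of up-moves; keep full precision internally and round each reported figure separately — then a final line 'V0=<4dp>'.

Under the risk-neutral measure, an up-move has probability p* = (R−d)/(u−d) = 0.9390 and values discount at R = 1.38.
At expiry t=2: V(2,0)=0.0000, V(2,1)=0.0000, V(2,2)=145.6017
(1,0): S=81.1300. Δ = (V_up−V_dn)/(S_up−S_dn) = (0.0000−0.0000)/(116.0159−49.4893) = 0.0000. V = [p*·0.0000 + (1−p*)·0.0000]/1.38 = 0.0000. B = V − Δ·S = 0.0000.
(1,1): S=190.1900. Δ = (V_up−V_dn)/(S_up−S_dn) = (145.6017−0.0000)/(271.9717−116.0159) = 0.9336. V = [p*·145.6017 + (1−p*)·0.0000]/1.38 = 99.0750. B = V − Δ·S = -78.4880.
(0,0): S=133.0000. Δ = (V_up−V_dn)/(S_up−S_dn) = (99.0750−0.0000)/(190.1900−81.1300) = 0.9084. V = [p*·99.0750 + (1−p*)·0.0000]/1.38 = 67.4159. B = V − Δ·S = -53.4074.
Each (Δ,B) replicates both successor values, so the strategy is self-financing and V0 is arbitrage-free.

(0,0): Delta=0.9084 Bond=-53.4074
(1,0): Delta=0.0000 Bond=0.0000
(1,1): Delta=0.9336 Bond=-78.4880
V0=67.4159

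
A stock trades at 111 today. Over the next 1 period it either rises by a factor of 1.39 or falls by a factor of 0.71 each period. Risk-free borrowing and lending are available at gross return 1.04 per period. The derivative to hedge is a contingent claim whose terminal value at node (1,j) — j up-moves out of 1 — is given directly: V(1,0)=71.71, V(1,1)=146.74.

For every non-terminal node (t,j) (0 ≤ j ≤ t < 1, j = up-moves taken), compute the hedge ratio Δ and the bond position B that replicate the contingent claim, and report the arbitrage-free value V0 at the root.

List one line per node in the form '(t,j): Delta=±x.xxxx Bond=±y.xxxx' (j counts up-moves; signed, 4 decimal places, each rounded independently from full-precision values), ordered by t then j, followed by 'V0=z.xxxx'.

(0,0): Delta=0.9940 Bond=-6.3751
V0=103.9631

Under the risk-neutral measure, an up-move has probability p* = (R−d)/(u−d) = 0.4853 and values discount at R = 1.04.
At expiry t=1: V(1,0)=71.7100, V(1,1)=146.7400
  t=0,j=0: stock 111.0000 → up 154.2900 (V=146.7400), down 78.8100 (V=71.7100). Price 103.9631; hedge Δ=0.9940, bond B=-6.3751.
The time-0 hedge costs 103.9631, which is the no-arbitrage price.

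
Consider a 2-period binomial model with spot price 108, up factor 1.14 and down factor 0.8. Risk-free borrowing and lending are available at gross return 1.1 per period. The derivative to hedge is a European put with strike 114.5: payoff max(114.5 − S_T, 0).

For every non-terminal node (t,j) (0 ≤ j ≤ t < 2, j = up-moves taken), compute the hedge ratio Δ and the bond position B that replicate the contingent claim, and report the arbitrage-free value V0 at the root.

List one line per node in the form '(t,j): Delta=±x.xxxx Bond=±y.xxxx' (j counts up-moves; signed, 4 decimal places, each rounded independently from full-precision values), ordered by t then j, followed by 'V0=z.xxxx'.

The replicating-portfolio and risk-neutral prices coincide; use p* = (1.1−0.8)/(1.14−0.8) = 0.8824 for the latter.
Terminal values V(2,·): V(2,0)=45.3800, V(2,1)=16.0040, V(2,2)=0.0000
  t=1,j=0: stock 86.4000 → up 98.4960 (V=16.0040), down 69.1200 (V=45.3800). Price 17.6909; hedge Δ=-1.0000, bond B=104.0909.
  t=1,j=1: stock 123.1200 → up 140.3568 (V=0.0000), down 98.4960 (V=16.0040). Price 1.7117; hedge Δ=-0.3823, bond B=48.7822.
  t=0,j=0: stock 108.0000 → up 123.1200 (V=1.7117), down 86.4000 (V=17.6909). Price 3.2651; hedge Δ=-0.4352, bond B=50.2629.
Each (Δ,B) replicates both successor values, so the strategy is self-financing and V0 is arbitrage-free.

(0,0): Delta=-0.4352 Bond=50.2629
(1,0): Delta=-1.0000 Bond=104.0909
(1,1): Delta=-0.3823 Bond=48.7822
V0=3.2651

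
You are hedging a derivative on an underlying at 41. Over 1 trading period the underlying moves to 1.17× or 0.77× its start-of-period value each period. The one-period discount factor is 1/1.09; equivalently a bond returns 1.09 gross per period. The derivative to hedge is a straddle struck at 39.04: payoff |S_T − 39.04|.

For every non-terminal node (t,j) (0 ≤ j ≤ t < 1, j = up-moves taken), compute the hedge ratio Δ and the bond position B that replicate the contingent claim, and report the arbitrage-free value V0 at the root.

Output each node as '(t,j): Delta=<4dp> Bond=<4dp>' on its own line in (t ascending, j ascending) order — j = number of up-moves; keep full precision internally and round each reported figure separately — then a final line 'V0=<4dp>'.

(0,0): Delta=0.0890 Bond=4.2748
V0=7.9248

Since d<R<u, set p* = (R−d)/(u−d) = 0.8000; price each node as the discounted p*-expectation of its children.
Payoff layer (t=1): V(1,0)=7.4700, V(1,1)=8.9300
Node (0,0) S=41.0000: V=(p*·8.9300+(1−p*)·7.4700)/1.09=7.9248; Δ=(8.9300−7.4700)/(47.9700−31.5700)=0.0890; B=V−Δ·S=4.2748
The time-0 hedge costs 7.9248, which is the no-arbitrage price.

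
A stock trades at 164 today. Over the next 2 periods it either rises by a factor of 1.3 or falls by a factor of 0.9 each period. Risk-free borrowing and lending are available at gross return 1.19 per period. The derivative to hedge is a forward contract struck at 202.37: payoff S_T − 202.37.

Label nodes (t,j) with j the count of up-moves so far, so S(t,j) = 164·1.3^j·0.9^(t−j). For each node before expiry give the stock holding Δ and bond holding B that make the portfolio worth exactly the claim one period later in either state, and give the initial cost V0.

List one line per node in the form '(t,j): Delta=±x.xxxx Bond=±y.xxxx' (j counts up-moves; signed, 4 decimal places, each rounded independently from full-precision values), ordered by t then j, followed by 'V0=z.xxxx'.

(0,0): Delta=1.0000 Bond=-142.9066
(1,0): Delta=1.0000 Bond=-170.0588
(1,1): Delta=1.0000 Bond=-170.0588
V0=21.0934

No-arbitrage ⇒ martingale measure with p* = (R−d)/(u−d) = 0.7250.
Terminal values V(2,·): V(2,0)=-69.5300, V(2,1)=-10.4900, V(2,2)=74.7900
Node (1,0) S=147.6000: V=(p*·-10.4900+(1−p*)·-69.5300)/1.19=-22.4588; Δ=(-10.4900−-69.5300)/(191.8800−132.8400)=1.0000; B=V−Δ·S=-170.0588
Node (1,1) S=213.2000: V=(p*·74.7900+(1−p*)·-10.4900)/1.19=43.1412; Δ=(74.7900−-10.4900)/(277.1600−191.8800)=1.0000; B=V−Δ·S=-170.0588
Node (0,0) S=164.0000: V=(p*·43.1412+(1−p*)·-22.4588)/1.19=21.0934; Δ=(43.1412−-22.4588)/(213.2000−147.6000)=1.0000; B=V−Δ·S=-142.9066
Check: Δ(0,0)·S0 + B(0,0) = 21.0934 = V0.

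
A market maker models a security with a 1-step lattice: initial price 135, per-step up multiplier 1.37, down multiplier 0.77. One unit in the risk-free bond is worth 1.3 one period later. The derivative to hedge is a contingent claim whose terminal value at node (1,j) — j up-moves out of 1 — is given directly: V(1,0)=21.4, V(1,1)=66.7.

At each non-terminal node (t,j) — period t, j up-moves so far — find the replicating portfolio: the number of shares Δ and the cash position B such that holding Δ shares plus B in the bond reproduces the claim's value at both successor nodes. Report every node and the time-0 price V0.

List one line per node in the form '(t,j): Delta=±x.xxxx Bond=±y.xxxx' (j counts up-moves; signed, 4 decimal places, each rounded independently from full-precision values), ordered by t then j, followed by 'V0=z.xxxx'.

Under the risk-neutral measure, an up-move has probability p* = (R−d)/(u−d) = 0.8833 and values discount at R = 1.3.
Terminal values V(1,·): V(1,0)=21.4000, V(1,1)=66.7000
Node (0,0) S=135.0000: V=(p*·66.7000+(1−p*)·21.4000)/1.3=47.2423; Δ=(66.7000−21.4000)/(184.9500−103.9500)=0.5593; B=V−Δ·S=-28.2577
Each (Δ,B) replicates both successor values, so the strategy is self-financing and V0 is arbitrage-free.

(0,0): Delta=0.5593 Bond=-28.2577
V0=47.2423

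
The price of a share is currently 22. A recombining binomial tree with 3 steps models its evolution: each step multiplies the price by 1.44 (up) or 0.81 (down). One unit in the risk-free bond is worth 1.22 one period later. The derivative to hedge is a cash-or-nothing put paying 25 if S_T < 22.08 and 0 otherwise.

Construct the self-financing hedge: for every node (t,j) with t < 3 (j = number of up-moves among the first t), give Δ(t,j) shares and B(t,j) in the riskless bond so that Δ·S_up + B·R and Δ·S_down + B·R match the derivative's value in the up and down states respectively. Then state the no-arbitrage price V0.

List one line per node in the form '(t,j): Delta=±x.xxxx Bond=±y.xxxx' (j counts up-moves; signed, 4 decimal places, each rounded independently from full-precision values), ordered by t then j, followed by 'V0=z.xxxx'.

Under the risk-neutral measure, an up-move has probability p* = (R−d)/(u−d) = 0.6508 and values discount at R = 1.22.
Payoff layer (t=3): V(3,0)=25.0000, V(3,1)=25.0000, V(3,2)=0.0000, V(3,3)=0.0000
(2,0): S=14.4342. Δ = (V_up−V_dn)/(S_up−S_dn) = (25.0000−25.0000)/(20.7852−11.6917) = 0.0000. V = [p*·25.0000 + (1−p*)·25.0000]/1.22 = 20.4918. B = V − Δ·S = 20.4918.
(2,1): S=25.6608. Δ = (V_up−V_dn)/(S_up−S_dn) = (0.0000−25.0000)/(36.9516−20.7852) = -1.5464. V = [p*·0.0000 + (1−p*)·25.0000]/1.22 = 7.1559. B = V − Δ·S = 46.8384.
(2,2): S=45.6192. Δ = (V_up−V_dn)/(S_up−S_dn) = (0.0000−0.0000)/(65.6916−36.9516) = 0.0000. V = [p*·0.0000 + (1−p*)·0.0000]/1.22 = 0.0000. B = V − Δ·S = 0.0000.
(1,0): S=17.8200. Δ = (V_up−V_dn)/(S_up−S_dn) = (7.1559−20.4918)/(25.6608−14.4342) = -1.1879. V = [p*·7.1559 + (1−p*)·20.4918]/1.22 = 9.6827. B = V − Δ·S = 30.8508.
(1,1): S=31.6800. Δ = (V_up−V_dn)/(S_up−S_dn) = (0.0000−7.1559)/(45.6192−25.6608) = -0.3585. V = [p*·0.0000 + (1−p*)·7.1559]/1.22 = 2.0483. B = V − Δ·S = 13.4068.
(0,0): S=22.0000. Δ = (V_up−V_dn)/(S_up−S_dn) = (2.0483−9.6827)/(31.6800−17.8200) = -0.5508. V = [p*·2.0483 + (1−p*)·9.6827]/1.22 = 3.8641. B = V − Δ·S = 15.9823.
The time-0 hedge costs 3.8641, which is the no-arbitrage price.

(0,0): Delta=-0.5508 Bond=15.9823
(1,0): Delta=-1.1879 Bond=30.8508
(1,1): Delta=-0.3585 Bond=13.4068
(2,0): Delta=0.0000 Bond=20.4918
(2,1): Delta=-1.5464 Bond=46.8384
(2,2): Delta=0.0000 Bond=0.0000
V0=3.8641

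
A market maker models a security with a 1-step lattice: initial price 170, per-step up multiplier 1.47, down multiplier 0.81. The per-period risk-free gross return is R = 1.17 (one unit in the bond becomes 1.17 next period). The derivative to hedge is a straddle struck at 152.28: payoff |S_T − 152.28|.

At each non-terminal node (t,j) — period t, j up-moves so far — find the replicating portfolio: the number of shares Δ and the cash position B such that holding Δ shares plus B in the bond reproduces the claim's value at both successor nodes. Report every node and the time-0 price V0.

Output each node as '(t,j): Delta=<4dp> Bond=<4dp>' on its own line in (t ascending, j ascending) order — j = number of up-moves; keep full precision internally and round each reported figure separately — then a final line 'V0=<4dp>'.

(0,0): Delta=0.7401 Bond=-74.6434
V0=51.1748

Under the risk-neutral measure, an up-move has probability p* = (R−d)/(u−d) = 0.5455 and values discount at R = 1.17.
Payoff layer (t=1): V(1,0)=14.5800, V(1,1)=97.6200
(0,0): S=170.0000. Δ = (V_up−V_dn)/(S_up−S_dn) = (97.6200−14.5800)/(249.9000−137.7000) = 0.7401. V = [p*·97.6200 + (1−p*)·14.5800]/1.17 = 51.1748. B = V − Δ·S = -74.6434.
Self-financing check: at every node Δ·S+B equals the discounted successor values.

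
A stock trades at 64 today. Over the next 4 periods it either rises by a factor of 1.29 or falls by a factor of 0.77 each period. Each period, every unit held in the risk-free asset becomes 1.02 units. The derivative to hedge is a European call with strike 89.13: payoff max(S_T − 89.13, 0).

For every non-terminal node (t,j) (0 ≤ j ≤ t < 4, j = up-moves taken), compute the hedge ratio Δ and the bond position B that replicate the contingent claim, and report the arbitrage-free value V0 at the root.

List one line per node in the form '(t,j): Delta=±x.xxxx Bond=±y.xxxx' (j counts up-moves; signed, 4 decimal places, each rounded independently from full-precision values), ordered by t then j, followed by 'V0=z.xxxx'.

Risk-neutral probability p* = (R−d)/(u−d) = (1.02−0.77)/(1.29−0.77) = 0.4808.
Terminal payoffs: V(4,0)=0.0000, V(4,1)=0.0000, V(4,2)=0.0000, V(4,3)=16.6588, V(4,4)=88.1006
  t=3,j=0: stock 29.2181 → up 37.6914 (V=0.0000), down 22.4979 (V=0.0000). Price 0.0000; hedge Δ=0.0000, bond B=0.0000.
  t=3,j=1: stock 48.9498 → up 63.1453 (V=0.0000), down 37.6914 (V=0.0000). Price 0.0000; hedge Δ=0.0000, bond B=0.0000.
  t=3,j=2: stock 82.0068 → up 105.7888 (V=16.6588), down 63.1453 (V=0.0000). Price 7.8520; hedge Δ=0.3907, bond B=-24.1842.
  t=3,j=3: stock 137.3881 → up 177.2306 (V=88.1006), down 105.7888 (V=16.6588). Price 50.0057; hedge Δ=1.0000, bond B=-87.3824.
  t=2,j=0: stock 37.9456 → up 48.9498 (V=0.0000), down 29.2181 (V=0.0000). Price 0.0000; hedge Δ=0.0000, bond B=0.0000.
  t=2,j=1: stock 63.5712 → up 82.0068 (V=7.8520), down 48.9498 (V=0.0000). Price 3.7010; hedge Δ=0.2375, bond B=-11.3990.
  t=2,j=2: stock 106.5024 → up 137.3881 (V=50.0057), down 82.0068 (V=7.8520). Price 27.5669; hedge Δ=0.7612, bond B=-53.4980.
  t=1,j=0: stock 49.2800 → up 63.5712 (V=3.7010), down 37.9456 (V=0.0000). Price 1.7444; hedge Δ=0.1444, bond B=-5.3729.
  t=1,j=1: stock 82.5600 → up 106.5024 (V=27.5669), down 63.5712 (V=3.7010). Price 14.8774; hedge Δ=0.5559, bond B=-31.0185.
  t=0,j=0: stock 64.0000 → up 82.5600 (V=14.8774), down 49.2800 (V=1.7444). Price 7.9004; hedge Δ=0.3946, bond B=-17.3554.
The time-0 hedge costs 7.9004, which is the no-arbitrage price.

(0,0): Delta=0.3946 Bond=-17.3554
(1,0): Delta=0.1444 Bond=-5.3729
(1,1): Delta=0.5559 Bond=-31.0185
(2,0): Delta=0.0000 Bond=0.0000
(2,1): Delta=0.2375 Bond=-11.3990
(2,2): Delta=0.7612 Bond=-53.4980
(3,0): Delta=0.0000 Bond=0.0000
(3,1): Delta=0.0000 Bond=0.0000
(3,2): Delta=0.3907 Bond=-24.1842
(3,3): Delta=1.0000 Bond=-87.3824
V0=7.9004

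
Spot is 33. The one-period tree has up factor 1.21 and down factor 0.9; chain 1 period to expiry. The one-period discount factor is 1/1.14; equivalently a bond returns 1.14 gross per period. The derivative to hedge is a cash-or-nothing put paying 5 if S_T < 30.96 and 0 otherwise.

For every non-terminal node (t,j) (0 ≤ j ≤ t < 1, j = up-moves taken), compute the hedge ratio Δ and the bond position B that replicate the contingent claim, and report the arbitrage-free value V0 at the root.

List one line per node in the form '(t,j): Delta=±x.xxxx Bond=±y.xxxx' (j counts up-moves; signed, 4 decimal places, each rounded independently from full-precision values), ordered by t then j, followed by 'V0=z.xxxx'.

(0,0): Delta=-0.4888 Bond=17.1194
V0=0.9904

Risk-neutral probability p* = (R−d)/(u−d) = (1.14−0.9)/(1.21−0.9) = 0.7742.
Payoff layer (t=1): V(1,0)=5.0000, V(1,1)=0.0000
  t=0,j=0: stock 33.0000 → up 39.9300 (V=0.0000), down 29.7000 (V=5.0000). Price 0.9904; hedge Δ=-0.4888, bond B=17.1194.
Self-financing check: at every node Δ·S+B equals the discounted successor values.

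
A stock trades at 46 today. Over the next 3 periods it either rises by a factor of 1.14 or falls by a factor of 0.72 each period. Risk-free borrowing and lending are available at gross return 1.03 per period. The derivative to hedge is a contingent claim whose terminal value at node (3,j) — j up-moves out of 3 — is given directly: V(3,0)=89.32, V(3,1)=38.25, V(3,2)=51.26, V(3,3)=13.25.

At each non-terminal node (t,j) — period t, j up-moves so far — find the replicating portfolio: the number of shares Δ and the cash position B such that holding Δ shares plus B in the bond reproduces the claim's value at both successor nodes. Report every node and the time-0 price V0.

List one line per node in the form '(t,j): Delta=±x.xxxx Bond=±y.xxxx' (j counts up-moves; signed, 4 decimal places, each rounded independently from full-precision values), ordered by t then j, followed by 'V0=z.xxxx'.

(0,0): Delta=-0.9358 Bond=74.7867
(1,0): Delta=-0.2633 Bond=54.7584
(1,1): Delta=-1.0865 Bond=84.9332
(2,0): Delta=-5.0991 Bond=171.7171
(2,1): Delta=0.8204 Bond=15.4827
(2,2): Delta=-1.5138 Bond=113.0291
V0=31.7406

Since d<R<u, set p* = (R−d)/(u−d) = 0.7381; price each node as the discounted p*-expectation of its children.
At expiry t=3: V(3,0)=89.3200, V(3,1)=38.2500, V(3,2)=51.2600, V(3,3)=13.2500
Node (2,0) S=23.8464: V=(p*·38.2500+(1−p*)·89.3200)/1.03=50.1218; Δ=(38.2500−89.3200)/(27.1849−17.1694)=-5.0991; B=V−Δ·S=171.7171
Node (2,1) S=37.7568: V=(p*·51.2600+(1−p*)·38.2500)/1.03=46.4589; Δ=(51.2600−38.2500)/(43.0428−27.1849)=0.8204; B=V−Δ·S=15.4827
Node (2,2) S=59.7816: V=(p*·13.2500+(1−p*)·51.2600)/1.03=22.5291; Δ=(13.2500−51.2600)/(68.1510−43.0428)=-1.5138; B=V−Δ·S=113.0291
Node (1,0) S=33.1200: V=(p*·46.4589+(1−p*)·50.1218)/1.03=46.0371; Δ=(46.4589−50.1218)/(37.7568−23.8464)=-0.2633; B=V−Δ·S=54.7584
Node (1,1) S=52.4400: V=(p*·22.5291+(1−p*)·46.4589)/1.03=27.9577; Δ=(22.5291−46.4589)/(59.7816−37.7568)=-1.0865; B=V−Δ·S=84.9332
Node (0,0) S=46.0000: V=(p*·27.9577+(1−p*)·46.0371)/1.03=31.7406; Δ=(27.9577−46.0371)/(52.4400−33.1200)=-0.9358; B=V−Δ·S=74.7867
Check: Δ(0,0)·S0 + B(0,0) = 31.7406 = V0.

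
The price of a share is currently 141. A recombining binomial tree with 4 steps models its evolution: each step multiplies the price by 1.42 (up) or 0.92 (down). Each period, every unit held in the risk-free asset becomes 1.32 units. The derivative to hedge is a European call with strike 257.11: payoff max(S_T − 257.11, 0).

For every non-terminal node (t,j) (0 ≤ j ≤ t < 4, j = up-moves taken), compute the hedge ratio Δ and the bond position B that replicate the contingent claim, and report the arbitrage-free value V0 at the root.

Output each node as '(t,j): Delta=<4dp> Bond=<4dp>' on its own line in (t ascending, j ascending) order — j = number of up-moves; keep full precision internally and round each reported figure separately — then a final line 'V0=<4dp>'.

(0,0): Delta=0.9081 Bond=-69.9651
(1,0): Delta=0.6474 Bond=-58.5305
(1,1): Delta=0.9504 Bond=-100.8099
(2,0): Delta=0.0000 Bond=0.0000
(2,1): Delta=0.7522 Bond=-96.5753
(2,2): Delta=0.9824 Bond=-142.1925
(3,0): Delta=0.0000 Bond=0.0000
(3,1): Delta=0.0000 Bond=0.0000
(3,2): Delta=0.8741 Bond=-159.3492
(3,3): Delta=1.0000 Bond=-194.7803
V0=58.0805

Since d<R<u, set p* = (R−d)/(u−d) = 0.8000; price each node as the discounted p*-expectation of its children.
Terminal payoffs: V(4,0)=0.0000, V(4,1)=0.0000, V(4,2)=0.0000, V(4,3)=114.3157, V(4,4)=316.1775
Node (3,0) S=109.7950: V=(p*·0.0000+(1−p*)·0.0000)/1.32=0.0000; Δ=(0.0000−0.0000)/(155.9089−101.0114)=0.0000; B=V−Δ·S=0.0000
Node (3,1) S=169.4662: V=(p*·0.0000+(1−p*)·0.0000)/1.32=0.0000; Δ=(0.0000−0.0000)/(240.6420−155.9089)=0.0000; B=V−Δ·S=0.0000
Node (3,2) S=261.5674: V=(p*·114.3157+(1−p*)·0.0000)/1.32=69.2823; Δ=(114.3157−0.0000)/(371.4257−240.6420)=0.8741; B=V−Δ·S=-159.3492
Node (3,3) S=403.7236: V=(p*·316.1775+(1−p*)·114.3157)/1.32=208.9433; Δ=(316.1775−114.3157)/(573.2875−371.4257)=1.0000; B=V−Δ·S=-194.7803
Node (2,0) S=119.3424: V=(p*·0.0000+(1−p*)·0.0000)/1.32=0.0000; Δ=(0.0000−0.0000)/(169.4662−109.7950)=0.0000; B=V−Δ·S=0.0000
Node (2,1) S=184.2024: V=(p*·69.2823+(1−p*)·0.0000)/1.32=41.9892; Δ=(69.2823−0.0000)/(261.5674−169.4662)=0.7522; B=V−Δ·S=-96.5753
Node (2,2) S=284.3124: V=(p*·208.9433+(1−p*)·69.2823)/1.32=137.1296; Δ=(208.9433−69.2823)/(403.7236−261.5674)=0.9824; B=V−Δ·S=-142.1925
Node (1,0) S=129.7200: V=(p*·41.9892+(1−p*)·0.0000)/1.32=25.4480; Δ=(41.9892−0.0000)/(184.2024−119.3424)=0.6474; B=V−Δ·S=-58.5305
Node (1,1) S=200.2200: V=(p*·137.1296+(1−p*)·41.9892)/1.32=89.4709; Δ=(137.1296−41.9892)/(284.3124−184.2024)=0.9504; B=V−Δ·S=-100.8099
Node (0,0) S=141.0000: V=(p*·89.4709+(1−p*)·25.4480)/1.32=58.0805; Δ=(89.4709−25.4480)/(200.2200−129.7200)=0.9081; B=V−Δ·S=-69.9651
Self-financing check: at every node Δ·S+B equals the discounted successor values.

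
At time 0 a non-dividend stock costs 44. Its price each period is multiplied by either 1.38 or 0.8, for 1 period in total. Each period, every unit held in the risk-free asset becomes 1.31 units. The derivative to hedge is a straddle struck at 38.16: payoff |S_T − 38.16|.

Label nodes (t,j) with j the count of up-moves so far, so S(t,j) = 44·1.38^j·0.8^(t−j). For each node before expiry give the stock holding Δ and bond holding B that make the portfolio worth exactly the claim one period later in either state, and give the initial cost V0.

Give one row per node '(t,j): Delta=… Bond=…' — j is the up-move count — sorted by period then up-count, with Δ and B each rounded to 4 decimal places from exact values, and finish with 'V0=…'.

(0,0): Delta=0.7680 Bond=-18.3775
V0=15.4156

Risk-neutral probability p* = (R−d)/(u−d) = (1.31−0.8)/(1.38−0.8) = 0.8793.
Payoff layer (t=1): V(1,0)=2.9600, V(1,1)=22.5600
Node (0,0) S=44.0000: V=(p*·22.5600+(1−p*)·2.9600)/1.31=15.4156; Δ=(22.5600−2.9600)/(60.7200−35.2000)=0.7680; B=V−Δ·S=-18.3775
Self-financing check: at every node Δ·S+B equals the discounted successor values.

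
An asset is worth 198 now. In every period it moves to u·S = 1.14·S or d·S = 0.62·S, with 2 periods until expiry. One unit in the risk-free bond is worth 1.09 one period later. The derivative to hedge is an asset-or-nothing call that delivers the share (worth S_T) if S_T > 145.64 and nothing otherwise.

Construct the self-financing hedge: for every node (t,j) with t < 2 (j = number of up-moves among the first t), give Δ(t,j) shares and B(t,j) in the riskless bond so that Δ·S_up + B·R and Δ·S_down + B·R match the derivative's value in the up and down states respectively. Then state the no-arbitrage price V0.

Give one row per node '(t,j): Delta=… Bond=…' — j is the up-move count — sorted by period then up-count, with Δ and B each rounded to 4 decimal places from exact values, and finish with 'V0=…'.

(0,0): Delta=2.0724 Bond=-233.4021
(1,0): Delta=0.0000 Bond=0.0000
(1,1): Delta=2.1923 Bond=-281.4730
V0=176.9338

No-arbitrage ⇒ martingale measure with p* = (R−d)/(u−d) = 0.9038.
Terminal payoffs: V(2,0)=0.0000, V(2,1)=0.0000, V(2,2)=257.3208
(1,0): S=122.7600. Δ = (V_up−V_dn)/(S_up−S_dn) = (0.0000−0.0000)/(139.9464−76.1112) = 0.0000. V = [p*·0.0000 + (1−p*)·0.0000]/1.09 = 0.0000. B = V − Δ·S = 0.0000.
(1,1): S=225.7200. Δ = (V_up−V_dn)/(S_up−S_dn) = (257.3208−0.0000)/(257.3208−139.9464) = 2.1923. V = [p*·257.3208 + (1−p*)·0.0000]/1.09 = 213.3747. B = V − Δ·S = -281.4730.
(0,0): S=198.0000. Δ = (V_up−V_dn)/(S_up−S_dn) = (213.3747−0.0000)/(225.7200−122.7600) = 2.0724. V = [p*·213.3747 + (1−p*)·0.0000]/1.09 = 176.9338. B = V − Δ·S = -233.4021.
Self-financing check: at every node Δ·S+B equals the discounted successor values.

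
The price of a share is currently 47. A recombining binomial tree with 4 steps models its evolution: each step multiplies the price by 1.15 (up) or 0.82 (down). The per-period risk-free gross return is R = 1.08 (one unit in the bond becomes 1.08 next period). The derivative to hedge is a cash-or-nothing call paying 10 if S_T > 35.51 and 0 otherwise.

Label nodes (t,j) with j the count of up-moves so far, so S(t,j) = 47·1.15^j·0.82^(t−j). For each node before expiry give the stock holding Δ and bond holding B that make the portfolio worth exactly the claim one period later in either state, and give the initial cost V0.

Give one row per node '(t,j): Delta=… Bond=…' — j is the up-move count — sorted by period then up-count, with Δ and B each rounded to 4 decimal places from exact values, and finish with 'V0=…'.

(0,0): Delta=0.0544 Bond=4.5560
(1,0): Delta=0.2253 Bond=-1.6656
(1,1): Delta=0.0216 Bond=6.6936
(2,0): Delta=0.6995 Bond=-16.7846
(2,1): Delta=0.1343 Bond=2.2359
(2,2): Delta=0.0000 Bond=8.5734
(3,0): Delta=0.0000 Bond=0.0000
(3,1): Delta=0.8338 Bond=-23.0079
(3,2): Delta=0.0000 Bond=9.2593
(3,3): Delta=0.0000 Bond=9.2593
V0=7.1143

No-arbitrage ⇒ martingale measure with p* = (R−d)/(u−d) = 0.7879.
Payoff layer (t=4): V(4,0)=0.0000, V(4,1)=0.0000, V(4,2)=10.0000, V(4,3)=10.0000, V(4,4)=10.0000
(3,0): S=25.9143. Δ = (V_up−V_dn)/(S_up−S_dn) = (0.0000−0.0000)/(29.8014−21.2497) = 0.0000. V = [p*·0.0000 + (1−p*)·0.0000]/1.08 = 0.0000. B = V − Δ·S = 0.0000.
(3,1): S=36.3432. Δ = (V_up−V_dn)/(S_up−S_dn) = (10.0000−0.0000)/(41.7947−29.8014) = 0.8338. V = [p*·10.0000 + (1−p*)·0.0000]/1.08 = 7.2952. B = V − Δ·S = -23.0079.
(3,2): S=50.9691. Δ = (V_up−V_dn)/(S_up−S_dn) = (10.0000−10.0000)/(58.6145−41.7947) = 0.0000. V = [p*·10.0000 + (1−p*)·10.0000]/1.08 = 9.2593. B = V − Δ·S = 9.2593.
(3,3): S=71.4811. Δ = (V_up−V_dn)/(S_up−S_dn) = (10.0000−10.0000)/(82.2033−58.6145) = 0.0000. V = [p*·10.0000 + (1−p*)·10.0000]/1.08 = 9.2593. B = V − Δ·S = 9.2593.
(2,0): S=31.6028. Δ = (V_up−V_dn)/(S_up−S_dn) = (7.2952−0.0000)/(36.3432−25.9143) = 0.6995. V = [p*·7.2952 + (1−p*)·0.0000]/1.08 = 5.3220. B = V − Δ·S = -16.7846.
(2,1): S=44.3210. Δ = (V_up−V_dn)/(S_up−S_dn) = (9.2593−7.2952)/(50.9691−36.3432) = 0.1343. V = [p*·9.2593 + (1−p*)·7.2952]/1.08 = 8.1876. B = V − Δ·S = 2.2359.
(2,2): S=62.1575. Δ = (V_up−V_dn)/(S_up−S_dn) = (9.2593−9.2593)/(71.4811−50.9691) = 0.0000. V = [p*·9.2593 + (1−p*)·9.2593]/1.08 = 8.5734. B = V − Δ·S = 8.5734.
(1,0): S=38.5400. Δ = (V_up−V_dn)/(S_up−S_dn) = (8.1876−5.3220)/(44.3210−31.6028) = 0.2253. V = [p*·8.1876 + (1−p*)·5.3220]/1.08 = 7.0183. B = V − Δ·S = -1.6656.
(1,1): S=54.0500. Δ = (V_up−V_dn)/(S_up−S_dn) = (8.5734−8.1876)/(62.1575−44.3210) = 0.0216. V = [p*·8.5734 + (1−p*)·8.1876]/1.08 = 7.8626. B = V − Δ·S = 6.6936.
(0,0): S=47.0000. Δ = (V_up−V_dn)/(S_up−S_dn) = (7.8626−7.0183)/(54.0500−38.5400) = 0.0544. V = [p*·7.8626 + (1−p*)·7.0183]/1.08 = 7.1143. B = V − Δ·S = 4.5560.
The time-0 hedge costs 7.1143, which is the no-arbitrage price.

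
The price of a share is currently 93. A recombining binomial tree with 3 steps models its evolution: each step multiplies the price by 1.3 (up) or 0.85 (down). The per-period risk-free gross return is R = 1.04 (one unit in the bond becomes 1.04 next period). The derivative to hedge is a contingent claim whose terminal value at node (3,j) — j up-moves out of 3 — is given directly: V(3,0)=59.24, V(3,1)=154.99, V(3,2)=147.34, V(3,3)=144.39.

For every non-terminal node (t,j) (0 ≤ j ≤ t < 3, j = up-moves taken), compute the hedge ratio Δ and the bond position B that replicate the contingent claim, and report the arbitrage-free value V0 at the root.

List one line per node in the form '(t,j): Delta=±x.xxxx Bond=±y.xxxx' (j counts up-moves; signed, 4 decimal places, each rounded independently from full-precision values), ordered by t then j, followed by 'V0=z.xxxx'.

Risk-neutral probability p* = (R−d)/(u−d) = (1.04−0.85)/(1.3−0.85) = 0.4222.
Payoff layer (t=3): V(3,0)=59.2400, V(3,1)=154.9900, V(3,2)=147.3400, V(3,3)=144.3900
  t=2,j=0: stock 67.1925 → up 87.3503 (V=154.9900), down 57.1136 (V=59.2400). Price 95.8344; hedge Δ=3.1667, bond B=-116.9434.
  t=2,j=1: stock 102.7650 → up 133.5945 (V=147.3400), down 87.3503 (V=154.9900). Price 145.9231; hedge Δ=-0.1654, bond B=162.9231.
  t=2,j=2: stock 157.1700 → up 204.3210 (V=144.3900), down 133.5945 (V=147.3400). Price 140.4754; hedge Δ=-0.0417, bond B=147.0310.
  t=1,j=0: stock 79.0500 → up 102.7650 (V=145.9231), down 67.1925 (V=95.8344). Price 112.4836; hedge Δ=1.4081, bond B=1.1754.
  t=1,j=1: stock 120.9000 → up 157.1700 (V=140.4754), down 102.7650 (V=145.9231). Price 138.0990; hedge Δ=-0.1001, bond B=150.2049.
  t=0,j=0: stock 93.0000 → up 120.9000 (V=138.0990), down 79.0500 (V=112.4836). Price 118.5567; hedge Δ=0.6121, bond B=61.6336.
Check: Δ(0,0)·S0 + B(0,0) = 118.5567 = V0.

(0,0): Delta=0.6121 Bond=61.6336
(1,0): Delta=1.4081 Bond=1.1754
(1,1): Delta=-0.1001 Bond=150.2049
(2,0): Delta=3.1667 Bond=-116.9434
(2,1): Delta=-0.1654 Bond=162.9231
(2,2): Delta=-0.0417 Bond=147.0310
V0=118.5567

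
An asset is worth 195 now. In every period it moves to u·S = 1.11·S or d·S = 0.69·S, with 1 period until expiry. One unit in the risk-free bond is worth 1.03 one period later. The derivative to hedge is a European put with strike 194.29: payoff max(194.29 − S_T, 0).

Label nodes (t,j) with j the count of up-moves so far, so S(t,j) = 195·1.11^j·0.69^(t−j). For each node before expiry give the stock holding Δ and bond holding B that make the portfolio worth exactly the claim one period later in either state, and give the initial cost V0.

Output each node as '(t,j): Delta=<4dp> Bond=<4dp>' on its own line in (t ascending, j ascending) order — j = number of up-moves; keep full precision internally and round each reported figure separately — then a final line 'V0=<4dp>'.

The replicating-portfolio and risk-neutral prices coincide; use p* = (1.03−0.69)/(1.11−0.69) = 0.8095 for the latter.
Payoff layer (t=1): V(1,0)=59.7400, V(1,1)=0.0000
(0,0): S=195.0000. Δ = (V_up−V_dn)/(S_up−S_dn) = (0.0000−59.7400)/(216.4500−134.5500) = -0.7294. V = [p*·0.0000 + (1−p*)·59.7400]/1.03 = 11.0476. B = V − Δ·S = 153.2857.
The time-0 hedge costs 11.0476, which is the no-arbitrage price.

(0,0): Delta=-0.7294 Bond=153.2857
V0=11.0476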